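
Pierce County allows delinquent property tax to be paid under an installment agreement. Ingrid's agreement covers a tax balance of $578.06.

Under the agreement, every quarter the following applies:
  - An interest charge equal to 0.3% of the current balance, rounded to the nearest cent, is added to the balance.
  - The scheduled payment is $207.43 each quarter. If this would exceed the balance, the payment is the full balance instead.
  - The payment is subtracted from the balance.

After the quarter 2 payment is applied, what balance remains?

$166.05

Quarter 1: $578.06 +$1.73 interest = $579.79; pay $207.43 → $372.36
Quarter 2: $372.36 +$1.12 interest = $373.48; pay $207.43 → $166.05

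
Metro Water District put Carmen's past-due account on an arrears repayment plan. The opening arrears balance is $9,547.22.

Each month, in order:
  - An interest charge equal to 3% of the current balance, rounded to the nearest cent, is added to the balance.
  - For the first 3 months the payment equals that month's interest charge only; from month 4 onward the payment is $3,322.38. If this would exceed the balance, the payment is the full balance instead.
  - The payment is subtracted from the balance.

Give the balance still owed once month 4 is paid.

$6,511.26

# | Opening | Interest | Payment | End bal
1 | $9,547.22 | $286.42 | $286.42 | $9,547.22
2 | $9,547.22 | $286.42 | $286.42 | $9,547.22
3 | $9,547.22 | $286.42 | $286.42 | $9,547.22
4 | $9,547.22 | $286.42 | $3,322.38 | $6,511.26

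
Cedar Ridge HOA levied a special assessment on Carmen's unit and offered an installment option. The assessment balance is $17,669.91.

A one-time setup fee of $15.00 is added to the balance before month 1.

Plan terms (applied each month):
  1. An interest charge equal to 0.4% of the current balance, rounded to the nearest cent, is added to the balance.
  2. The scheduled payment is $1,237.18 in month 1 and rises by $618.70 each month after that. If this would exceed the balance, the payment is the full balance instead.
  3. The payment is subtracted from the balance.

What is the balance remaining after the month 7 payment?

Month 1: opening $17,684.91; interest $70.74 → $17,755.65; payment $1,237.18; balance $16,518.47
Month 2: opening $16,518.47; interest $66.07 → $16,584.54; payment $1,855.88; balance $14,728.66
Month 3: opening $14,728.66; interest $58.91 → $14,787.57; payment $2,474.58; balance $12,312.99
Month 4: opening $12,312.99; interest $49.25 → $12,362.24; payment $3,093.28; balance $9,268.96
Month 5: opening $9,268.96; interest $37.08 → $9,306.04; payment $3,711.98; balance $5,594.06
Month 6: opening $5,594.06; interest $22.38 → $5,616.44; payment $4,330.68; balance $1,285.76
Month 7: opening $1,285.76; interest $5.14 → $1,290.90; payment $1,290.90; balance $0.00

$0.00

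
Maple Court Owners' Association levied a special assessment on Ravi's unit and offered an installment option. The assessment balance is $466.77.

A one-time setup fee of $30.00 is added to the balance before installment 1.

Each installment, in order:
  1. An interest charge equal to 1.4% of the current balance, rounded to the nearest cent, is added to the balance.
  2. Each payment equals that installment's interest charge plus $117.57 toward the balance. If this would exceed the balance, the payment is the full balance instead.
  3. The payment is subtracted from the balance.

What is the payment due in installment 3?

# | Opening | Interest | Payment | End bal
1 | $496.77 | $6.95 | $124.52 | $379.20
2 | $379.20 | $5.31 | $122.88 | $261.63
3 | $261.63 | $3.66 | $121.23 | $144.06

$121.23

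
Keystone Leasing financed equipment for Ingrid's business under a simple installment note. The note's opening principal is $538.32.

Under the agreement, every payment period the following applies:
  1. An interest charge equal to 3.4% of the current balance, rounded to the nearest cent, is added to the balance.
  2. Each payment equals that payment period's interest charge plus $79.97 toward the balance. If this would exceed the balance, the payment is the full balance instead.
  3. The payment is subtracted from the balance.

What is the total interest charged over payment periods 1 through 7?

Payment period 1: opening $538.32; interest $18.30 → $556.62; payment $98.27; balance $458.35
Payment period 2: opening $458.35; interest $15.58 → $473.93; payment $95.55; balance $378.38
Payment period 3: opening $378.38; interest $12.86 → $391.24; payment $92.83; balance $298.41
Payment period 4: opening $298.41; interest $10.15 → $308.56; payment $90.12; balance $218.44
Payment period 5: opening $218.44; interest $7.43 → $225.87; payment $87.40; balance $138.47
Payment period 6: opening $138.47; interest $4.71 → $143.18; payment $84.68; balance $58.50
Payment period 7: opening $58.50; interest $1.99 → $60.49; payment $60.49; balance $0.00
Total interest: $18.30 + $15.58 + $12.86 + $10.15 + $7.43 + $4.71 + $1.99 = $71.02

$71.02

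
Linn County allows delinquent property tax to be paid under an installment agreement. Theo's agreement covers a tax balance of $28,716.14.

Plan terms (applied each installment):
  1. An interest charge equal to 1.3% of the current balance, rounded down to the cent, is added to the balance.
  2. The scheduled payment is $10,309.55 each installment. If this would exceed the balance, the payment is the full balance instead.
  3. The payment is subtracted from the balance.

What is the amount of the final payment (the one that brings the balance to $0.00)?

$8,827.75

Installment 1: opening $28,716.14; interest $373.30 → $29,089.44; payment $10,309.55; balance $18,779.89
Installment 2: opening $18,779.89; interest $244.13 → $19,024.02; payment $10,309.55; balance $8,714.47
Installment 3: opening $8,714.47; interest $113.28 → $8,827.75; payment $8,827.75; balance $0.00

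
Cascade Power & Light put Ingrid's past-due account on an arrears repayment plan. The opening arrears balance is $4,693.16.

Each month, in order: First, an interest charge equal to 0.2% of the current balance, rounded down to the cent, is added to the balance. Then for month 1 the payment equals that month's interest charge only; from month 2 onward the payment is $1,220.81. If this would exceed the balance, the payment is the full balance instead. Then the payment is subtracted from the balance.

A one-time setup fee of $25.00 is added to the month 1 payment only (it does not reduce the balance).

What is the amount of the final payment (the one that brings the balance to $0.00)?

$1,053.70

# | Opening | Interest | Payment | Fee | End bal
1 | $4,693.16 | $9.38 | $9.38 | $25.00 | $4,693.16
2 | $4,693.16 | $9.38 | $1,220.81 | — | $3,481.73
3 | $3,481.73 | $6.96 | $1,220.81 | — | $2,267.88
4 | $2,267.88 | $4.53 | $1,220.81 | — | $1,051.60
5 | $1,051.60 | $2.10 | $1,053.70 | — | $0.00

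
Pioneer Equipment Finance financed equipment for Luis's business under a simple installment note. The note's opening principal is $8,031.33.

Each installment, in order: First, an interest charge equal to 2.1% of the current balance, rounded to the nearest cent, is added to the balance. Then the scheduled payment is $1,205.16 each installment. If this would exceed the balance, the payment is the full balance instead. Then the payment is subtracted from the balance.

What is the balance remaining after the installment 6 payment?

$1,476.54

# | Opening | Interest | Payment | End bal
1 | $8,031.33 | $168.66 | $1,205.16 | $6,994.83
2 | $6,994.83 | $146.89 | $1,205.16 | $5,936.56
3 | $5,936.56 | $124.67 | $1,205.16 | $4,856.07
4 | $4,856.07 | $101.98 | $1,205.16 | $3,752.89
5 | $3,752.89 | $78.81 | $1,205.16 | $2,626.54
6 | $2,626.54 | $55.16 | $1,205.16 | $1,476.54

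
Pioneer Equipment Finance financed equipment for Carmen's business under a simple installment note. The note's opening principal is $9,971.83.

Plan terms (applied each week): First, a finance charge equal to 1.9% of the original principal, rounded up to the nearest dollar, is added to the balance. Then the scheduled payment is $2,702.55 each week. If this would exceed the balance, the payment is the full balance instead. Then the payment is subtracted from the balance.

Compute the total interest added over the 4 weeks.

Week 1: opening $9,971.83; interest $190.00 → $10,161.83; payment $2,702.55; balance $7,459.28
Week 2: opening $7,459.28; interest $190.00 → $7,649.28; payment $2,702.55; balance $4,946.73
Week 3: opening $4,946.73; interest $190.00 → $5,136.73; payment $2,702.55; balance $2,434.18
Week 4: opening $2,434.18; interest $190.00 → $2,624.18; payment $2,624.18; balance $0.00
Total interest: $190.00 + $190.00 + $190.00 + $190.00 = $760.00

$760.00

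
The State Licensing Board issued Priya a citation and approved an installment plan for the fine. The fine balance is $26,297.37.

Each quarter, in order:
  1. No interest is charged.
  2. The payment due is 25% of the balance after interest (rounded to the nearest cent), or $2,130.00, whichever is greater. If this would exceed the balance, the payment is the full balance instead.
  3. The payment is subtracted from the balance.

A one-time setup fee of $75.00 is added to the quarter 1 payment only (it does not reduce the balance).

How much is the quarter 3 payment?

$3,698.07

# | Opening | Payment | Fee | End bal
1 | $26,297.37 | $6,574.34 | $75.00 | $19,723.03
2 | $19,723.03 | $4,930.76 | — | $14,792.27
3 | $14,792.27 | $3,698.07 | — | $11,094.20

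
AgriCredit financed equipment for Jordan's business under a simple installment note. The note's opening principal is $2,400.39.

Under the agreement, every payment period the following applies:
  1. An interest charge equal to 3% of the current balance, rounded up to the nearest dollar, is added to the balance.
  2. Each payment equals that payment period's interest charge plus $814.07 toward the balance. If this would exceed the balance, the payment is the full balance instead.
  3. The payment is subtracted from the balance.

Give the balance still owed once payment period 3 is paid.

Payment period 1: $2,400.39 +$73.00 interest = $2,473.39; pay $887.07 → $1,586.32
Payment period 2: $1,586.32 +$48.00 interest = $1,634.32; pay $862.07 → $772.25
Payment period 3: $772.25 +$24.00 interest = $796.25; pay $796.25 → $0.00

$0.00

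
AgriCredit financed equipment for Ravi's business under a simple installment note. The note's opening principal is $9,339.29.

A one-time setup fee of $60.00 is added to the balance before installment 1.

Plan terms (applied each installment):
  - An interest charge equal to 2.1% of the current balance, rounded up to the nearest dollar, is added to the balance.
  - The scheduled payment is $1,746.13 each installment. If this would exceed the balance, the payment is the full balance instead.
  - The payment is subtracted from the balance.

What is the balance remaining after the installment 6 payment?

Installment 1: $9,399.29 +$198.00 interest = $9,597.29; pay $1,746.13 → $7,851.16
Installment 2: $7,851.16 +$165.00 interest = $8,016.16; pay $1,746.13 → $6,270.03
Installment 3: $6,270.03 +$132.00 interest = $6,402.03; pay $1,746.13 → $4,655.90
Installment 4: $4,655.90 +$98.00 interest = $4,753.90; pay $1,746.13 → $3,007.77
Installment 5: $3,007.77 +$64.00 interest = $3,071.77; pay $1,746.13 → $1,325.64
Installment 6: $1,325.64 +$28.00 interest = $1,353.64; pay $1,353.64 → $0.00

$0.00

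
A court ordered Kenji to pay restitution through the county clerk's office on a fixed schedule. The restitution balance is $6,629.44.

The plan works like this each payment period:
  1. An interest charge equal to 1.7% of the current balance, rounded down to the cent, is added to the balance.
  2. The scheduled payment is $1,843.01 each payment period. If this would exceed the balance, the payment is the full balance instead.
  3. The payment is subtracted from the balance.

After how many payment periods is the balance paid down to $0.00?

Payment period 1: opening $6,629.44; interest $112.70 → $6,742.14; payment $1,843.01; balance $4,899.13
Payment period 2: opening $4,899.13; interest $83.28 → $4,982.41; payment $1,843.01; balance $3,139.40
Payment period 3: opening $3,139.40; interest $53.36 → $3,192.76; payment $1,843.01; balance $1,349.75
Payment period 4: opening $1,349.75; interest $22.94 → $1,372.69; payment $1,372.69; balance $0.00
Balance reaches $0.00 in payment period 4.

4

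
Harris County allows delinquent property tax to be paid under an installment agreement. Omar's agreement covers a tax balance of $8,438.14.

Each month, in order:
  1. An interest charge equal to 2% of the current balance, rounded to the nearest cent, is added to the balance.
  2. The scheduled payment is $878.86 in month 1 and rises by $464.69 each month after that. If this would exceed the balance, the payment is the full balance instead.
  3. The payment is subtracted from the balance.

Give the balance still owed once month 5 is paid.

# | Opening | Interest | Payment | End bal
1 | $8,438.14 | $168.76 | $878.86 | $7,728.04
2 | $7,728.04 | $154.56 | $1,343.55 | $6,539.05
3 | $6,539.05 | $130.78 | $1,808.24 | $4,861.59
4 | $4,861.59 | $97.23 | $2,272.93 | $2,685.89
5 | $2,685.89 | $53.72 | $2,737.62 | $1.99

$1.99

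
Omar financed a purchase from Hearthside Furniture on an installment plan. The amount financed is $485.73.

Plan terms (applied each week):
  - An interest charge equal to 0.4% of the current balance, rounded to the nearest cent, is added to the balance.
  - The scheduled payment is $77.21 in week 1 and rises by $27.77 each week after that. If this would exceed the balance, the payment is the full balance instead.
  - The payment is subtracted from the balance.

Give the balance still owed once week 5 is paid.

$0.00

Week 1: $485.73 +$1.94 interest = $487.67; pay $77.21 → $410.46
Week 2: $410.46 +$1.64 interest = $412.10; pay $104.98 → $307.12
Week 3: $307.12 +$1.23 interest = $308.35; pay $132.75 → $175.60
Week 4: $175.60 +$0.70 interest = $176.30; pay $160.52 → $15.78
Week 5: $15.78 +$0.06 interest = $15.84; pay $15.84 → $0.00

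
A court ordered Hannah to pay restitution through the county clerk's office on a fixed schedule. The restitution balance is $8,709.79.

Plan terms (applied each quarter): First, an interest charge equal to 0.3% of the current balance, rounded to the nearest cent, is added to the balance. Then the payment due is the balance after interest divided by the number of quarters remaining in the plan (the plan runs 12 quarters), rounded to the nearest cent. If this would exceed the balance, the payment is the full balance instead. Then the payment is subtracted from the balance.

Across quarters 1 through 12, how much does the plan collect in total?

$8,881.51

Quarter 1: opening $8,709.79; interest $26.13 → $8,735.92; payment $727.99; balance $8,007.93
Quarter 2: opening $8,007.93; interest $24.02 → $8,031.95; payment $730.18; balance $7,301.77
Quarter 3: opening $7,301.77; interest $21.91 → $7,323.68; payment $732.37; balance $6,591.31
Quarter 4: opening $6,591.31; interest $19.77 → $6,611.08; payment $734.56; balance $5,876.52
Quarter 5: opening $5,876.52; interest $17.63 → $5,894.15; payment $736.77; balance $5,157.38
Quarter 6: opening $5,157.38; interest $15.47 → $5,172.85; payment $738.98; balance $4,433.87
Quarter 7: opening $4,433.87; interest $13.30 → $4,447.17; payment $741.20; balance $3,705.97
Quarter 8: opening $3,705.97; interest $11.12 → $3,717.09; payment $743.42; balance $2,973.67
Quarter 9: opening $2,973.67; interest $8.92 → $2,982.59; payment $745.65; balance $2,236.94
Quarter 10: opening $2,236.94; interest $6.71 → $2,243.65; payment $747.88; balance $1,495.77
Quarter 11: opening $1,495.77; interest $4.49 → $1,500.26; payment $750.13; balance $750.13
Quarter 12: opening $750.13; interest $2.25 → $752.38; payment $752.38; balance $0.00
Total paid: $8,881.51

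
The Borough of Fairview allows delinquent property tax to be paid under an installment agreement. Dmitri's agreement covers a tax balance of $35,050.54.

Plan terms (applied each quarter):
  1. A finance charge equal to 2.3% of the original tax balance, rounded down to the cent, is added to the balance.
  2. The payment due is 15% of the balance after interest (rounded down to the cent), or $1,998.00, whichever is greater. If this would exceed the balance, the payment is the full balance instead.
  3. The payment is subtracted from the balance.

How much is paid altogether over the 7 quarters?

$26,353.48

# | Opening | Interest | Payment | End bal
1 | $35,050.54 | $806.16 | $5,378.50 | $30,478.20
2 | $30,478.20 | $806.16 | $4,692.65 | $26,591.71
3 | $26,591.71 | $806.16 | $4,109.68 | $23,288.19
4 | $23,288.19 | $806.16 | $3,614.15 | $20,480.20
5 | $20,480.20 | $806.16 | $3,192.95 | $18,093.41
6 | $18,093.41 | $806.16 | $2,834.93 | $16,064.64
7 | $16,064.64 | $806.16 | $2,530.62 | $14,340.18
Total paid: $26,353.48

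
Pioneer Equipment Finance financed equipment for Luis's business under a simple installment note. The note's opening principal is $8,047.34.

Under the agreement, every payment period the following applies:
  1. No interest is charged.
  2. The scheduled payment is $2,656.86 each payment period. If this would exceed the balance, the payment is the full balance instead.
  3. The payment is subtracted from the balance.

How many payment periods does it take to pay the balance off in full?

Payment period 1: $8,047.34 − $2,656.86 → $5,390.48
Payment period 2: $5,390.48 − $2,656.86 → $2,733.62
Payment period 3: $2,733.62 − $2,656.86 → $76.76
Payment period 4: $76.76 − $76.76 → $0.00
Balance reaches $0.00 in payment period 4.

4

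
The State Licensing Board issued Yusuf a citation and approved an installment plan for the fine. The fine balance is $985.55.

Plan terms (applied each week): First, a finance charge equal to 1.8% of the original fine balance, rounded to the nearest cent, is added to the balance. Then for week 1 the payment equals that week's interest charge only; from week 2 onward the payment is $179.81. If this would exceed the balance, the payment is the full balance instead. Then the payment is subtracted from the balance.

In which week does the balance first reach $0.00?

Week 1: opening $985.55; interest $17.74 → $1,003.29; payment $17.74; balance $985.55
Week 2: opening $985.55; interest $17.74 → $1,003.29; payment $179.81; balance $823.48
Week 3: opening $823.48; interest $17.74 → $841.22; payment $179.81; balance $661.41
Week 4: opening $661.41; interest $17.74 → $679.15; payment $179.81; balance $499.34
Week 5: opening $499.34; interest $17.74 → $517.08; payment $179.81; balance $337.27
Week 6: opening $337.27; interest $17.74 → $355.01; payment $179.81; balance $175.20
Week 7: opening $175.20; interest $17.74 → $192.94; payment $179.81; balance $13.13
Week 8: opening $13.13; interest $17.74 → $30.87; payment $30.87; balance $0.00
Balance reaches $0.00 in week 8.

8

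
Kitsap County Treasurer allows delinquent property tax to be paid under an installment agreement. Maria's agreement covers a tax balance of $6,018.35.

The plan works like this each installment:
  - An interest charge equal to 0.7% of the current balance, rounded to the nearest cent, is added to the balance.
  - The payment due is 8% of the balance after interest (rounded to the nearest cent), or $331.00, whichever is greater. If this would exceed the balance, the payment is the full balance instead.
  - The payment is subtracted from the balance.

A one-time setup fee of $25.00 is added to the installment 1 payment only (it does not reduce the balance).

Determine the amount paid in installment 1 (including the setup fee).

Installment 1: opening $6,018.35; interest $42.13 → $6,060.48; payment $484.84 (+ $25.00 fee); balance $5,575.64

$509.84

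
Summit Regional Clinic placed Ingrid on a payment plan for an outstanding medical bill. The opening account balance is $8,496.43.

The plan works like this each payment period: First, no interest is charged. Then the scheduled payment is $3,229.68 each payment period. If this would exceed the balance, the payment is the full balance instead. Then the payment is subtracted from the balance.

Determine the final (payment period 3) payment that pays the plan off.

$2,037.07

Payment period 1: opening $8,496.43; payment $3,229.68; balance $5,266.75
Payment period 2: opening $5,266.75; payment $3,229.68; balance $2,037.07
Payment period 3: opening $2,037.07; payment $2,037.07; balance $0.00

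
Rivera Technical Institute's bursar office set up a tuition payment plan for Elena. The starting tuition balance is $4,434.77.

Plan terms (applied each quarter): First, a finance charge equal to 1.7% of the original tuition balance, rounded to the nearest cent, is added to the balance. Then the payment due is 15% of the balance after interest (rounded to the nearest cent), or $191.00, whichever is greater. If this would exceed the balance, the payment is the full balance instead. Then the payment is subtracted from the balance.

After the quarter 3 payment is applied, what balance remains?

$2,888.36

Quarter 1: opening $4,434.77; interest $75.39 → $4,510.16; payment $676.52; balance $3,833.64
Quarter 2: opening $3,833.64; interest $75.39 → $3,909.03; payment $586.35; balance $3,322.68
Quarter 3: opening $3,322.68; interest $75.39 → $3,398.07; payment $509.71; balance $2,888.36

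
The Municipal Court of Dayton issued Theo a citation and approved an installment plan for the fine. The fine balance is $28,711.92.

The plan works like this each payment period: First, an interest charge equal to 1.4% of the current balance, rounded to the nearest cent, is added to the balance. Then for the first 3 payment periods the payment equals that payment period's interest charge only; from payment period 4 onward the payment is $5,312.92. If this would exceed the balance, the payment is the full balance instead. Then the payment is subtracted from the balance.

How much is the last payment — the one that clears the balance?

$3,508.37

Payment period 1: opening $28,711.92; interest $401.97 → $29,113.89; payment $401.97; balance $28,711.92
Payment period 2: opening $28,711.92; interest $401.97 → $29,113.89; payment $401.97; balance $28,711.92
Payment period 3: opening $28,711.92; interest $401.97 → $29,113.89; payment $401.97; balance $28,711.92
Payment period 4: opening $28,711.92; interest $401.97 → $29,113.89; payment $5,312.92; balance $23,800.97
Payment period 5: opening $23,800.97; interest $333.21 → $24,134.18; payment $5,312.92; balance $18,821.26
Payment period 6: opening $18,821.26; interest $263.50 → $19,084.76; payment $5,312.92; balance $13,771.84
Payment period 7: opening $13,771.84; interest $192.81 → $13,964.65; payment $5,312.92; balance $8,651.73
Payment period 8: opening $8,651.73; interest $121.12 → $8,772.85; payment $5,312.92; balance $3,459.93
Payment period 9: opening $3,459.93; interest $48.44 → $3,508.37; payment $3,508.37; balance $0.00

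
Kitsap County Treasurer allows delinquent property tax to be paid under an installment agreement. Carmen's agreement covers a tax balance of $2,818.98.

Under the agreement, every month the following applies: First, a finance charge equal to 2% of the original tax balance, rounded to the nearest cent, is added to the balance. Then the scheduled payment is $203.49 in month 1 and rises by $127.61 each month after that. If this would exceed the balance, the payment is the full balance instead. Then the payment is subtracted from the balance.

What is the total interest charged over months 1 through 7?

# | Opening | Interest | Payment | End bal
1 | $2,818.98 | $56.38 | $203.49 | $2,671.87
2 | $2,671.87 | $56.38 | $331.10 | $2,397.15
3 | $2,397.15 | $56.38 | $458.71 | $1,994.82
4 | $1,994.82 | $56.38 | $586.32 | $1,464.88
5 | $1,464.88 | $56.38 | $713.93 | $807.33
6 | $807.33 | $56.38 | $841.54 | $22.17
7 | $22.17 | $56.38 | $78.55 | $0.00
Total interest: $56.38 + $56.38 + $56.38 + $56.38 + $56.38 + $56.38 + $56.38 = $394.66

$394.66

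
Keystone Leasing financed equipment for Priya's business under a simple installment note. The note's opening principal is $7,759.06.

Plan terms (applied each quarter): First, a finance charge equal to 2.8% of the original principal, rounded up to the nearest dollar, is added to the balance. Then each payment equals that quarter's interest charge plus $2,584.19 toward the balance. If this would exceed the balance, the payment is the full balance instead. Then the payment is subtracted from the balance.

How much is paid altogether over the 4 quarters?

# | Opening | Interest | Payment | End bal
1 | $7,759.06 | $218.00 | $2,802.19 | $5,174.87
2 | $5,174.87 | $218.00 | $2,802.19 | $2,590.68
3 | $2,590.68 | $218.00 | $2,802.19 | $6.49
4 | $6.49 | $218.00 | $224.49 | $0.00
Total paid: $8,631.06

$8,631.06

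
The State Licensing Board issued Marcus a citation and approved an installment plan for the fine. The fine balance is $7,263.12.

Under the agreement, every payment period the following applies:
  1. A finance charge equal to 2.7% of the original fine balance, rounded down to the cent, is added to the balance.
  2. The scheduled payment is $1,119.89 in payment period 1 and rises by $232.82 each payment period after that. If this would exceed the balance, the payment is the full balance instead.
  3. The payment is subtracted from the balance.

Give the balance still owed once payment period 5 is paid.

$315.97

# | Opening | Interest | Payment | End bal
1 | $7,263.12 | $196.10 | $1,119.89 | $6,339.33
2 | $6,339.33 | $196.10 | $1,352.71 | $5,182.72
3 | $5,182.72 | $196.10 | $1,585.53 | $3,793.29
4 | $3,793.29 | $196.10 | $1,818.35 | $2,171.04
5 | $2,171.04 | $196.10 | $2,051.17 | $315.97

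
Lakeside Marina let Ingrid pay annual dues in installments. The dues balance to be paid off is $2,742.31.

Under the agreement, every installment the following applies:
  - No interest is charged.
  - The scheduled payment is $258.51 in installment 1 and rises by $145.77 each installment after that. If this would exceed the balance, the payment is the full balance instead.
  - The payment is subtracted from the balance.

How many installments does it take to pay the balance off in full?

5

Installment 1: opening $2,742.31; payment $258.51; balance $2,483.80
Installment 2: opening $2,483.80; payment $404.28; balance $2,079.52
Installment 3: opening $2,079.52; payment $550.05; balance $1,529.47
Installment 4: opening $1,529.47; payment $695.82; balance $833.65
Installment 5: opening $833.65; payment $833.65; balance $0.00
Balance reaches $0.00 in installment 5.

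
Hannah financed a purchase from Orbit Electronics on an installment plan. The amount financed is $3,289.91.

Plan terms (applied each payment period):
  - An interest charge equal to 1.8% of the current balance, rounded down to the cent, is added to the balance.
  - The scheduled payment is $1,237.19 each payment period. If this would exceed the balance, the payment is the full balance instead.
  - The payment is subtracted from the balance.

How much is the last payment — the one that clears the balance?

Payment period 1: $3,289.91 +$59.21 interest = $3,349.12; pay $1,237.19 → $2,111.93
Payment period 2: $2,111.93 +$38.01 interest = $2,149.94; pay $1,237.19 → $912.75
Payment period 3: $912.75 +$16.42 interest = $929.17; pay $929.17 → $0.00

$929.17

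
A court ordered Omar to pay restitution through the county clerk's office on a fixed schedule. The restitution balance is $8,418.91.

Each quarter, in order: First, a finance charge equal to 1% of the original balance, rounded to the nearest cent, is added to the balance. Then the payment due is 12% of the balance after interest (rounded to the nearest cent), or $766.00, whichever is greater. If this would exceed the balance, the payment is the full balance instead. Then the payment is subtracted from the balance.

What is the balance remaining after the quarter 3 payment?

$5,933.91

# | Opening | Interest | Payment | End bal
1 | $8,418.91 | $84.19 | $1,020.37 | $7,482.73
2 | $7,482.73 | $84.19 | $908.03 | $6,658.89
3 | $6,658.89 | $84.19 | $809.17 | $5,933.91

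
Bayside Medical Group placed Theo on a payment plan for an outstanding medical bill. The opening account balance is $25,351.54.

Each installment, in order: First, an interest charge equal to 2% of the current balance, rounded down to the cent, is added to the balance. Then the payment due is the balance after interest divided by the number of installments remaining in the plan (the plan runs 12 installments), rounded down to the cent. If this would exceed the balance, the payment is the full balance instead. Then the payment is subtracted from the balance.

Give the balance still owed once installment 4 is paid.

Installment 1: $25,351.54 +$507.03 interest = $25,858.57; pay $2,154.88 → $23,703.69
Installment 2: $23,703.69 +$474.07 interest = $24,177.76; pay $2,197.97 → $21,979.79
Installment 3: $21,979.79 +$439.59 interest = $22,419.38; pay $2,241.93 → $20,177.45
Installment 4: $20,177.45 +$403.54 interest = $20,580.99; pay $2,286.77 → $18,294.22

$18,294.22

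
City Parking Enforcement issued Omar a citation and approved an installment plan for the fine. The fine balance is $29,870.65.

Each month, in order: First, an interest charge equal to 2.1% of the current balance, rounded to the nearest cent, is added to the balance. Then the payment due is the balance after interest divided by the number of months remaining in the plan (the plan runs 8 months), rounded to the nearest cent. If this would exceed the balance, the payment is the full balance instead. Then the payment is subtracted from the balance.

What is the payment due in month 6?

# | Opening | Interest | Payment | End bal
1 | $29,870.65 | $627.28 | $3,812.24 | $26,685.69
2 | $26,685.69 | $560.40 | $3,892.30 | $23,353.79
3 | $23,353.79 | $490.43 | $3,974.04 | $19,870.18
4 | $19,870.18 | $417.27 | $4,057.49 | $16,229.96
5 | $16,229.96 | $340.83 | $4,142.70 | $12,428.09
6 | $12,428.09 | $260.99 | $4,229.69 | $8,459.39

$4,229.69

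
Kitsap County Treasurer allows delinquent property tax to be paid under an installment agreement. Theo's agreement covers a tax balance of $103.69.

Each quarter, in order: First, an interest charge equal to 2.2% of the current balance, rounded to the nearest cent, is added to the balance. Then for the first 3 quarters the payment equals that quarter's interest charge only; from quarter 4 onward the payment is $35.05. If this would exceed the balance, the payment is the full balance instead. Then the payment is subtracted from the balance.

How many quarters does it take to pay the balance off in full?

Quarter 1: $103.69 +$2.28 interest = $105.97; pay $2.28 → $103.69
Quarter 2: $103.69 +$2.28 interest = $105.97; pay $2.28 → $103.69
Quarter 3: $103.69 +$2.28 interest = $105.97; pay $2.28 → $103.69
Quarter 4: $103.69 +$2.28 interest = $105.97; pay $35.05 → $70.92
Quarter 5: $70.92 +$1.56 interest = $72.48; pay $35.05 → $37.43
Quarter 6: $37.43 +$0.82 interest = $38.25; pay $35.05 → $3.20
Quarter 7: $3.20 +$0.07 interest = $3.27; pay $3.27 → $0.00
Balance reaches $0.00 in quarter 7.

7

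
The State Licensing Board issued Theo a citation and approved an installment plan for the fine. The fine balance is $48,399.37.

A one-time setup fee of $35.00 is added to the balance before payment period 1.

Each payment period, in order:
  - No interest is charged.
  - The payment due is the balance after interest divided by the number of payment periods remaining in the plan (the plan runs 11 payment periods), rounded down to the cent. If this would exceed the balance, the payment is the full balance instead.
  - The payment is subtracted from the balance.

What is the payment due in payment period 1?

$4,403.12

Payment period 1: opening $48,434.37; payment $4,403.12; balance $44,031.25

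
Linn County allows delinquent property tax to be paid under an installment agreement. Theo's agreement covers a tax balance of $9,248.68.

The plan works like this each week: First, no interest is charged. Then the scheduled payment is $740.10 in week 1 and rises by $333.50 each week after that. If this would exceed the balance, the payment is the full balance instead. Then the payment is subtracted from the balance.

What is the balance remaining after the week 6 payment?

$0.00

Week 1: $9,248.68 − $740.10 → $8,508.58
Week 2: $8,508.58 − $1,073.60 → $7,434.98
Week 3: $7,434.98 − $1,407.10 → $6,027.88
Week 4: $6,027.88 − $1,740.60 → $4,287.28
Week 5: $4,287.28 − $2,074.10 → $2,213.18
Week 6: $2,213.18 − $2,213.18 → $0.00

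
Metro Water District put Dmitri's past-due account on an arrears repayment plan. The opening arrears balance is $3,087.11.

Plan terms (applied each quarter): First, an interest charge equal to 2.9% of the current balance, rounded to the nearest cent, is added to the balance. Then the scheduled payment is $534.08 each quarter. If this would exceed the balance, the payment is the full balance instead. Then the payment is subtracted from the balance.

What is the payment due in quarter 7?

$225.11

Quarter 1: opening $3,087.11; interest $89.53 → $3,176.64; payment $534.08; balance $2,642.56
Quarter 2: opening $2,642.56; interest $76.63 → $2,719.19; payment $534.08; balance $2,185.11
Quarter 3: opening $2,185.11; interest $63.37 → $2,248.48; payment $534.08; balance $1,714.40
Quarter 4: opening $1,714.40; interest $49.72 → $1,764.12; payment $534.08; balance $1,230.04
Quarter 5: opening $1,230.04; interest $35.67 → $1,265.71; payment $534.08; balance $731.63
Quarter 6: opening $731.63; interest $21.22 → $752.85; payment $534.08; balance $218.77
Quarter 7: opening $218.77; interest $6.34 → $225.11; payment $225.11; balance $0.00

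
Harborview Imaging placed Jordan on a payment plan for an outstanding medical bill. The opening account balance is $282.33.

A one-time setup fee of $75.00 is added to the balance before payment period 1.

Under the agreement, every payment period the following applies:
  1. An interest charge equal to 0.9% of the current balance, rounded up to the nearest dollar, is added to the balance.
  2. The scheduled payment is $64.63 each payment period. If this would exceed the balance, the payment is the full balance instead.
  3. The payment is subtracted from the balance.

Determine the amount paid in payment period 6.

$48.18

# | Opening | Interest | Payment | End bal
1 | $357.33 | $4.00 | $64.63 | $296.70
2 | $296.70 | $3.00 | $64.63 | $235.07
3 | $235.07 | $3.00 | $64.63 | $173.44
4 | $173.44 | $2.00 | $64.63 | $110.81
5 | $110.81 | $1.00 | $64.63 | $47.18
6 | $47.18 | $1.00 | $48.18 | $0.00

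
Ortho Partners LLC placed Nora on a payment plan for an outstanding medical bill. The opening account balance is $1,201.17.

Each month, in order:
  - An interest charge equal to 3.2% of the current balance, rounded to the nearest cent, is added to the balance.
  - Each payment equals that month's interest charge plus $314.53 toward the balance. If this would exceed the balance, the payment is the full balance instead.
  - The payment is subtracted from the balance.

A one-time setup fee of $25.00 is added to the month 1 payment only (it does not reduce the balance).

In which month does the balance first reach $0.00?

4

# | Opening | Interest | Payment | Fee | End bal
1 | $1,201.17 | $38.44 | $352.97 | $25.00 | $886.64
2 | $886.64 | $28.37 | $342.90 | — | $572.11
3 | $572.11 | $18.31 | $332.84 | — | $257.58
4 | $257.58 | $8.24 | $265.82 | — | $0.00
Balance reaches $0.00 in month 4.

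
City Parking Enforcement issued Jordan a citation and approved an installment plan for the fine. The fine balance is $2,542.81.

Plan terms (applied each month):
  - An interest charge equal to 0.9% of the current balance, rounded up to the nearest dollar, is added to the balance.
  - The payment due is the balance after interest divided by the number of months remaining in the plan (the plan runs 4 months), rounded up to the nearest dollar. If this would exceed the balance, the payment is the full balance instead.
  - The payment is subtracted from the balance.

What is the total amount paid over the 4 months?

Month 1: opening $2,542.81; interest $23.00 → $2,565.81; payment $642.00; balance $1,923.81
Month 2: opening $1,923.81; interest $18.00 → $1,941.81; payment $648.00; balance $1,293.81
Month 3: opening $1,293.81; interest $12.00 → $1,305.81; payment $653.00; balance $652.81
Month 4: opening $652.81; interest $6.00 → $658.81; payment $658.81; balance $0.00
Total paid: $2,601.81

$2,601.81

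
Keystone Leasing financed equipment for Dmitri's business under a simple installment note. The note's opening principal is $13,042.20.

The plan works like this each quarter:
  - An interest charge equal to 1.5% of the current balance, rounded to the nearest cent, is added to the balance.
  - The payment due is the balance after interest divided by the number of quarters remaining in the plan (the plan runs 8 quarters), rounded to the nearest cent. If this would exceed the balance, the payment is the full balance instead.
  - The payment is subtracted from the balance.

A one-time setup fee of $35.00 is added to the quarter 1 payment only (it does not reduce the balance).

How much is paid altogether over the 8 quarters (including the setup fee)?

$13,989.07

Quarter 1: opening $13,042.20; interest $195.63 → $13,237.83; payment $1,654.73 (+ $35.00 fee); balance $11,583.10
Quarter 2: opening $11,583.10; interest $173.75 → $11,756.85; payment $1,679.55; balance $10,077.30
Quarter 3: opening $10,077.30; interest $151.16 → $10,228.46; payment $1,704.74; balance $8,523.72
Quarter 4: opening $8,523.72; interest $127.86 → $8,651.58; payment $1,730.32; balance $6,921.26
Quarter 5: opening $6,921.26; interest $103.82 → $7,025.08; payment $1,756.27; balance $5,268.81
Quarter 6: opening $5,268.81; interest $79.03 → $5,347.84; payment $1,782.61; balance $3,565.23
Quarter 7: opening $3,565.23; interest $53.48 → $3,618.71; payment $1,809.36; balance $1,809.35
Quarter 8: opening $1,809.35; interest $27.14 → $1,836.49; payment $1,836.49; balance $0.00
Total paid: $13,989.07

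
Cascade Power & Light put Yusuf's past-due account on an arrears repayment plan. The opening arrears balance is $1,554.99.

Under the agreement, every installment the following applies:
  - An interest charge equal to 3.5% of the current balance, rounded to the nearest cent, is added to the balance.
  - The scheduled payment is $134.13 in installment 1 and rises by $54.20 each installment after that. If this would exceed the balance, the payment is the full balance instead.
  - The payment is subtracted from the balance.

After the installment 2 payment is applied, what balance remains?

# | Opening | Interest | Payment | End bal
1 | $1,554.99 | $54.42 | $134.13 | $1,475.28
2 | $1,475.28 | $51.63 | $188.33 | $1,338.58

$1,338.58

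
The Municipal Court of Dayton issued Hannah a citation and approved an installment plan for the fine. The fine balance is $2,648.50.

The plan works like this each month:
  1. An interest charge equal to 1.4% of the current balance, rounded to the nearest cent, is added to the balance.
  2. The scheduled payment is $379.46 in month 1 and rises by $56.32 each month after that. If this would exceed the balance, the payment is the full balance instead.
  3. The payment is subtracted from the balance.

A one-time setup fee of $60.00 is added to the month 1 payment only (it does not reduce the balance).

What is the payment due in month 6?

$321.29

# | Opening | Interest | Payment | Fee | End bal
1 | $2,648.50 | $37.08 | $379.46 | $60.00 | $2,306.12
2 | $2,306.12 | $32.29 | $435.78 | — | $1,902.63
3 | $1,902.63 | $26.64 | $492.10 | — | $1,437.17
4 | $1,437.17 | $20.12 | $548.42 | — | $908.87
5 | $908.87 | $12.72 | $604.74 | — | $316.85
6 | $316.85 | $4.44 | $321.29 | — | $0.00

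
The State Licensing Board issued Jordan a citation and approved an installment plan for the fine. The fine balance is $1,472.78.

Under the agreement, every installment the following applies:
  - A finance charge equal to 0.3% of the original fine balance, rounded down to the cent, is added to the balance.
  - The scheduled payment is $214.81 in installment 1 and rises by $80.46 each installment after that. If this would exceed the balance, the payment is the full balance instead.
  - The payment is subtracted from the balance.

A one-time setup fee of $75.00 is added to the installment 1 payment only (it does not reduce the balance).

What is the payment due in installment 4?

$456.19

# | Opening | Interest | Payment | Fee | End bal
1 | $1,472.78 | $4.41 | $214.81 | $75.00 | $1,262.38
2 | $1,262.38 | $4.41 | $295.27 | — | $971.52
3 | $971.52 | $4.41 | $375.73 | — | $600.20
4 | $600.20 | $4.41 | $456.19 | — | $148.42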